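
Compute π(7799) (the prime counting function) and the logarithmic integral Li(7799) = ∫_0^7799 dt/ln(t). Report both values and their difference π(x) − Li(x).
π(7799) = 987;  Li(7799) ≈ 1004.02;  π(x) − Li(x) ≈ -17.02.

Direct count of primes ≤ 7799 gives π(7799) = 987. Numerical evaluation of the logarithmic integral gives Li(7799) ≈ 1004.02. The difference π(x) − Li(x) ≈ -17.02 is typically negative for small/moderate x (Li(x) overestimates), though Littlewood's theorem shows this sign changes infinitely often.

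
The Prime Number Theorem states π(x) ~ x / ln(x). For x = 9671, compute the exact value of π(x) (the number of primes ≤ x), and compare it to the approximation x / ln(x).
π(9671) = 1193;  x/ln(x) ≈ 1053.84;  relative error ≈ 11.66%.

Directly count primes up to 9671: π(9671) = 1193. The PNT approximation gives 9671/ln(9671) ≈ 9671/9.17689 ≈ 1053.84. Relative error (π(x) − x/ln(x)) / π(x) ≈ 11.66%; the approximation is known to undercount slightly (Li(x) is a better estimate).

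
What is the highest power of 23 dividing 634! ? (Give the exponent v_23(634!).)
v_23(634!) = 28

Legendre's formula: v_p(n!) = Σ_{k ≥ 1} ⌊n / p^k⌋. For p = 23, n = 634, the terms are:
  ⌊634/23^1⌋ = ⌊634/23⌋ = 27
  ⌊634/23^2⌋ = ⌊634/529⌋ = 1
(the next term ⌊634/23^3⌋ = 0, terminating the sum). Summing: v_23(634!) = 27 + 1 = 28.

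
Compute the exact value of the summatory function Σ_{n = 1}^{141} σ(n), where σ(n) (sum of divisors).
Σ_{n ≤ 141} σ(n) = 16399

Compute σ(n) for each 1 ≤ n ≤ 141: σ(1) = 1, σ(2) = 3, σ(3) = 4, σ(4) = 7, σ(5) = 6, σ(6) = 12, σ(7) = 8, σ(8) = 15, σ(9) = 13, σ(10) = 18, σ(11) = 12, σ(12) = 28, σ(13) = 14, σ(14) = 24, σ(15) = 24, σ(16) = 31, σ(17) = 18, σ(18) = 39, σ(19) = 20, σ(20) = 42, σ(21) = 32, σ(22) = 36, σ(23) = 24, σ(24) = 60, σ(25) = 31, σ(26) = 42, σ(27) = 40, σ(28) = 56, σ(29) = 30, σ(30) = 72, σ(31) = 32, σ(32) = 63, σ(33) = 48, σ(34) = 54, σ(35) = 48, σ(36) = 91, σ(37) = 38, σ(38) = 60, σ(39) = 56, σ(40) = 90, σ(41) = 42, σ(42) = 96, σ(43) = 44, σ(44) = 84, σ(45) = 78, σ(46) = 72, σ(47) = 48, σ(48) = 124, σ(49) = 57, σ(50) = 93, σ(51) = 72, σ(52) = 98, σ(53) = 54, σ(54) = 120, σ(55) = 72, σ(56) = 120, σ(57) = 80, σ(58) = 90, σ(59) = 60, σ(60) = 168, σ(61) = 62, σ(62) = 96, σ(63) = 104, σ(64) = 127, σ(65) = 84, σ(66) = 144, σ(67) = 68, σ(68) = 126, σ(69) = 96, σ(70) = 144, σ(71) = 72, σ(72) = 195, σ(73) = 74, σ(74) = 114, σ(75) = 124, σ(76) = 140, σ(77) = 96, σ(78) = 168, σ(79) = 80, σ(80) = 186, σ(81) = 121, σ(82) = 126, σ(83) = 84, σ(84) = 224, σ(85) = 108, σ(86) = 132, σ(87) = 120, σ(88) = 180, σ(89) = 90, σ(90) = 234, σ(91) = 112, σ(92) = 168, σ(93) = 128, σ(94) = 144, σ(95) = 120, σ(96) = 252, σ(97) = 98, σ(98) = 171, σ(99) = 156, σ(100) = 217, σ(101) = 102, σ(102) = 216, σ(103) = 104, σ(104) = 210, σ(105) = 192, σ(106) = 162, σ(107) = 108, σ(108) = 280, σ(109) = 110, σ(110) = 216, σ(111) = 152, σ(112) = 248, σ(113) = 114, σ(114) = 240, σ(115) = 144, σ(116) = 210, σ(117) = 182, σ(118) = 180, σ(119) = 144, σ(120) = 360, σ(121) = 133, σ(122) = 186, σ(123) = 168, σ(124) = 224, σ(125) = 156, σ(126) = 312, σ(127) = 128, σ(128) = 255, σ(129) = 176, σ(130) = 252, σ(131) = 132, σ(132) = 336, σ(133) = 160, σ(134) = 204, σ(135) = 240, σ(136) = 270, σ(137) = 138, σ(138) = 288, σ(139) = 140, σ(140) = 336, σ(141) = 192. Summing all 141 values: 16399. (Average order: Σ_{n ≤ x} σ(n) ~ (π²/12) x². For x = 141, (π²/12)·141² ≈ 16351.47.)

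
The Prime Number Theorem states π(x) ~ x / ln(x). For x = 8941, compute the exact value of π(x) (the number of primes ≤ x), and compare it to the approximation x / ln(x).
π(8941) = 1112;  x/ln(x) ≈ 982.70;  relative error ≈ 11.63%.

Directly count primes up to 8941: π(8941) = 1112. The PNT approximation gives 8941/ln(8941) ≈ 8941/9.09840 ≈ 982.70. Relative error (π(x) − x/ln(x)) / π(x) ≈ 11.63%; the approximation is known to undercount slightly (Li(x) is a better estimate).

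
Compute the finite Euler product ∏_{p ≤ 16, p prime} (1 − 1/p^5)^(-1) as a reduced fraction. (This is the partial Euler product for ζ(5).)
∏ = 2548391272552125/2457639696903844

The primes p ≤ 16 are [2, 3, 5, 7, 11, 13]. For each prime, (1 − 1/p^5)^(-1) = p^5 / (p^5 − 1). The product is (1 − 1/2^5)^(-1), (1 − 1/3^5)^(-1), (1 − 1/5^5)^(-1), (1 − 1/7^5)^(-1), (1 − 1/11^5)^(-1), (1 − 1/13^5)^(-1) = ∏ p^5 / (p^5 − 1) = 2548391272552125/2457639696903844.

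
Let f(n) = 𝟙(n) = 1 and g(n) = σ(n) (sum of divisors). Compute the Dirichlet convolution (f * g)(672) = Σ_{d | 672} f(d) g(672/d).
(𝟙 * σ)(672) = 5400

Divisors of 672: [1, 2, 3, 4, 6, 7, 8, 12, 14, 16, 21, 24, 28, 32, 42, 48, 56, 84, 96, 112, 168, 224, 336, 672]. For each d | 672:
  d = 1: 𝟙(1) · σ(672/1) = 1 · 2016 = 2016
  d = 2: 𝟙(2) · σ(672/2) = 1 · 992 = 992
  d = 3: 𝟙(3) · σ(672/3) = 1 · 504 = 504
  d = 4: 𝟙(4) · σ(672/4) = 1 · 480 = 480
  d = 6: 𝟙(6) · σ(672/6) = 1 · 248 = 248
  d = 7: 𝟙(7) · σ(672/7) = 1 · 252 = 252
  d = 8: 𝟙(8) · σ(672/8) = 1 · 224 = 224
  d = 12: 𝟙(12) · σ(672/12) = 1 · 120 = 120
  d = 14: 𝟙(14) · σ(672/14) = 1 · 124 = 124
  d = 16: 𝟙(16) · σ(672/16) = 1 · 96 = 96
  d = 21: 𝟙(21) · σ(672/21) = 1 · 63 = 63
  d = 24: 𝟙(24) · σ(672/24) = 1 · 56 = 56
  d = 28: 𝟙(28) · σ(672/28) = 1 · 60 = 60
  d = 32: 𝟙(32) · σ(672/32) = 1 · 32 = 32
  d = 42: 𝟙(42) · σ(672/42) = 1 · 31 = 31
  d = 48: 𝟙(48) · σ(672/48) = 1 · 24 = 24
  d = 56: 𝟙(56) · σ(672/56) = 1 · 28 = 28
  d = 84: 𝟙(84) · σ(672/84) = 1 · 15 = 15
  d = 96: 𝟙(96) · σ(672/96) = 1 · 8 = 8
  d = 112: 𝟙(112) · σ(672/112) = 1 · 12 = 12
  d = 168: 𝟙(168) · σ(672/168) = 1 · 7 = 7
  d = 224: 𝟙(224) · σ(672/224) = 1 · 4 = 4
  d = 336: 𝟙(336) · σ(672/336) = 1 · 3 = 3
  d = 672: 𝟙(672) · σ(672/672) = 1 · 1 = 1
Summing: (𝟙 * σ)(672) = 2016 + 992 + 504 + 480 + 248 + 252 + 224 + 120 + 124 + 96 + 63 + 56 + 60 + 32 + 31 + 24 + 28 + 15 + 8 + 12 + 7 + 4 + 3 + 1 = 5400.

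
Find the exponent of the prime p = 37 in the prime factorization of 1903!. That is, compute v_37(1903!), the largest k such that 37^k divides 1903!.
v_37(1903!) = 52

Legendre's formula: v_p(n!) = Σ_{k ≥ 1} ⌊n / p^k⌋. For p = 37, n = 1903, the terms are:
  ⌊1903/37^1⌋ = ⌊1903/37⌋ = 51
  ⌊1903/37^2⌋ = ⌊1903/1369⌋ = 1
(the next term ⌊1903/37^3⌋ = 0, terminating the sum). Summing: v_37(1903!) = 51 + 1 = 52.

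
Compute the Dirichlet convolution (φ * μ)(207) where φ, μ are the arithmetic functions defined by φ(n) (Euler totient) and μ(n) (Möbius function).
(φ * μ)(207) = 84

Divisors of 207: [1, 3, 9, 23, 69, 207]. For each d | 207:
  d = 1: φ(1) · μ(207/1) = 1 · 0 = 0
  d = 3: φ(3) · μ(207/3) = 2 · 1 = 2
  d = 9: φ(9) · μ(207/9) = 6 · -1 = -6
  d = 23: φ(23) · μ(207/23) = 22 · 0 = 0
  d = 69: φ(69) · μ(207/69) = 44 · -1 = -44
  d = 207: φ(207) · μ(207/207) = 132 · 1 = 132
Summing: (φ * μ)(207) = 0 + 2 + -6 + 0 + -44 + 132 = 84.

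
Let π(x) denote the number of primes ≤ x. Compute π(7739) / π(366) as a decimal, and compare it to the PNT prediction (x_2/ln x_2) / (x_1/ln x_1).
π(7739)/π(366) = 981/72 ≈ 13.6250;  PNT prediction ≈ 13.9390.

π(366) = 72 and π(7739) = 981, so π(7739)/π(366) ≈ 13.6250. The PNT-predicted ratio is (7739/ln(7739)) / (366/ln(366)) ≈ 13.9390. The two agree to within a few percent, as expected.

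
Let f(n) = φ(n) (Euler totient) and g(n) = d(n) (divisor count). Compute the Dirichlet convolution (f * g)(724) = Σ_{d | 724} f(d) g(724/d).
(φ * d)(724) = 1274

Divisors of 724: [1, 2, 4, 181, 362, 724]. For each d | 724:
  d = 1: φ(1) · d(724/1) = 1 · 6 = 6
  d = 2: φ(2) · d(724/2) = 1 · 4 = 4
  d = 4: φ(4) · d(724/4) = 2 · 2 = 4
  d = 181: φ(181) · d(724/181) = 180 · 3 = 540
  d = 362: φ(362) · d(724/362) = 180 · 2 = 360
  d = 724: φ(724) · d(724/724) = 360 · 1 = 360
Summing: (φ * d)(724) = 6 + 4 + 4 + 540 + 360 + 360 = 1274.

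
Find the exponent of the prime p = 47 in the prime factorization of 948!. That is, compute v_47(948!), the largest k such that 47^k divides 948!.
v_47(948!) = 20

Legendre's formula: v_p(n!) = Σ_{k ≥ 1} ⌊n / p^k⌋. For p = 47, n = 948, the terms are:
  ⌊948/47^1⌋ = ⌊948/47⌋ = 20
(the next term ⌊948/47^2⌋ = 0, terminating the sum). Summing: v_47(948!) = 20 = 20.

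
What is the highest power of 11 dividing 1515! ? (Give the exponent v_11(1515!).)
v_11(1515!) = 150

Legendre's formula: v_p(n!) = Σ_{k ≥ 1} ⌊n / p^k⌋. For p = 11, n = 1515, the terms are:
  ⌊1515/11^1⌋ = ⌊1515/11⌋ = 137
  ⌊1515/11^2⌋ = ⌊1515/121⌋ = 12
  ⌊1515/11^3⌋ = ⌊1515/1331⌋ = 1
(the next term ⌊1515/11^4⌋ = 0, terminating the sum). Summing: v_11(1515!) = 137 + 12 + 1 = 150.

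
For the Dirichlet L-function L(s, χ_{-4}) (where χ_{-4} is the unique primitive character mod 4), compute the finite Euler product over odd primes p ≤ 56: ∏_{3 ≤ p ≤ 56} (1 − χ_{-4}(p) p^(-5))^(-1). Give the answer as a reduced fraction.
∏ = 241552412610573346540717288090615330738043013683948985221451329316738054554305/242484077809603940117660402752750309983134701869309180441833184178683110227968

The odd primes p ≤ 56 are [3, 5, 7, 11, 13, 17, 19, 23, 29, 31, 37, 41, 43, 47, 53]. For each, χ(p) = 1 if p ≡ 1 mod 4, χ(p) = −1 if p ≡ 3 mod 4. Taking (1 − χ(p)/p^5)^(-1) = p^5/(p^5 − χ(p)): (1 − (-1)/3^5)^(-1) · (1 − (1)/5^5)^(-1) · (1 − (-1)/7^5)^(-1) · (1 − (-1)/11^5)^(-1) · (1 − (1)/13^5)^(-1) · (1 − (1)/17^5)^(-1) · (1 − (-1)/19^5)^(-1) · (1 − (-1)/23^5)^(-1) · (1 − (1)/29^5)^(-1) · (1 − (-1)/31^5)^(-1) · (1 − (1)/37^5)^(-1) · (1 − (1)/41^5)^(-1) · (1 − (-1)/43^5)^(-1) · (1 − (-1)/47^5)^(-1) · (1 − (1)/53^5)^(-1) = 241552412610573346540717288090615330738043013683948985221451329316738054554305/242484077809603940117660402752750309983134701869309180441833184178683110227968.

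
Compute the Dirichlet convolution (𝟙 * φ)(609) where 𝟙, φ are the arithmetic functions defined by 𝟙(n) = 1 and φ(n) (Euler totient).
(𝟙 * φ)(609) = 609

Divisors of 609: [1, 3, 7, 21, 29, 87, 203, 609]. For each d | 609:
  d = 1: 𝟙(1) · φ(609/1) = 1 · 336 = 336
  d = 3: 𝟙(3) · φ(609/3) = 1 · 168 = 168
  d = 7: 𝟙(7) · φ(609/7) = 1 · 56 = 56
  d = 21: 𝟙(21) · φ(609/21) = 1 · 28 = 28
  d = 29: 𝟙(29) · φ(609/29) = 1 · 12 = 12
  d = 87: 𝟙(87) · φ(609/87) = 1 · 6 = 6
  d = 203: 𝟙(203) · φ(609/203) = 1 · 2 = 2
  d = 609: 𝟙(609) · φ(609/609) = 1 · 1 = 1
Summing: (𝟙 * φ)(609) = 336 + 168 + 56 + 28 + 12 + 6 + 2 + 1 = 609.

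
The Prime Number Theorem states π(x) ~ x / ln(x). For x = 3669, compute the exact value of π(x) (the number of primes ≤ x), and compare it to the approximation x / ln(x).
π(3669) = 511;  x/ln(x) ≈ 447.02;  relative error ≈ 12.52%.

Directly count primes up to 3669: π(3669) = 511. The PNT approximation gives 3669/ln(3669) ≈ 3669/8.20767 ≈ 447.02. Relative error (π(x) − x/ln(x)) / π(x) ≈ 12.52%; the approximation is known to undercount slightly (Li(x) is a better estimate).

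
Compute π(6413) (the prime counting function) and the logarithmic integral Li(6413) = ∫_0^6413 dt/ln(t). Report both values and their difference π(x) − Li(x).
π(6413) = 834;  Li(6413) ≈ 847.71;  π(x) − Li(x) ≈ -13.71.

Direct count of primes ≤ 6413 gives π(6413) = 834. Numerical evaluation of the logarithmic integral gives Li(6413) ≈ 847.71. The difference π(x) − Li(x) ≈ -13.71 is typically negative for small/moderate x (Li(x) overestimates), though Littlewood's theorem shows this sign changes infinitely often.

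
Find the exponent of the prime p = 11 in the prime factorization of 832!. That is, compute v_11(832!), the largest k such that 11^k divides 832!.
v_11(832!) = 81

Legendre's formula: v_p(n!) = Σ_{k ≥ 1} ⌊n / p^k⌋. For p = 11, n = 832, the terms are:
  ⌊832/11^1⌋ = ⌊832/11⌋ = 75
  ⌊832/11^2⌋ = ⌊832/121⌋ = 6
(the next term ⌊832/11^3⌋ = 0, terminating the sum). Summing: v_11(832!) = 75 + 6 = 81.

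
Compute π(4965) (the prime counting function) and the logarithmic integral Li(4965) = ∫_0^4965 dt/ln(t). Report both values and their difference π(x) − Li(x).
π(4965) = 663;  Li(4965) ≈ 680.17;  π(x) − Li(x) ≈ -17.17.

Direct count of primes ≤ 4965 gives π(4965) = 663. Numerical evaluation of the logarithmic integral gives Li(4965) ≈ 680.17. The difference π(x) − Li(x) ≈ -17.17 is typically negative for small/moderate x (Li(x) overestimates), though Littlewood's theorem shows this sign changes infinitely often.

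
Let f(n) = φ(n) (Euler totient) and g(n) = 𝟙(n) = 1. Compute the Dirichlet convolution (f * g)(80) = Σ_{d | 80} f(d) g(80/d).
(φ * 𝟙)(80) = 80

Divisors of 80: [1, 2, 4, 5, 8, 10, 16, 20, 40, 80]. For each d | 80:
  d = 1: φ(1) · 𝟙(80/1) = 1 · 1 = 1
  d = 2: φ(2) · 𝟙(80/2) = 1 · 1 = 1
  d = 4: φ(4) · 𝟙(80/4) = 2 · 1 = 2
  d = 5: φ(5) · 𝟙(80/5) = 4 · 1 = 4
  d = 8: φ(8) · 𝟙(80/8) = 4 · 1 = 4
  d = 10: φ(10) · 𝟙(80/10) = 4 · 1 = 4
  d = 16: φ(16) · 𝟙(80/16) = 8 · 1 = 8
  d = 20: φ(20) · 𝟙(80/20) = 8 · 1 = 8
  d = 40: φ(40) · 𝟙(80/40) = 16 · 1 = 16
  d = 80: φ(80) · 𝟙(80/80) = 32 · 1 = 32
Summing: (φ * 𝟙)(80) = 1 + 1 + 2 + 4 + 4 + 4 + 8 + 8 + 16 + 32 = 80.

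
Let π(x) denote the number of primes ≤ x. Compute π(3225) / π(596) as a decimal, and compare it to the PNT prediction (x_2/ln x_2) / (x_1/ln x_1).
π(3225)/π(596) = 456/108 ≈ 4.2222;  PNT prediction ≈ 4.2802.

π(596) = 108 and π(3225) = 456, so π(3225)/π(596) ≈ 4.2222. The PNT-predicted ratio is (3225/ln(3225)) / (596/ln(596)) ≈ 4.2802. The two agree to within a few percent, as expected.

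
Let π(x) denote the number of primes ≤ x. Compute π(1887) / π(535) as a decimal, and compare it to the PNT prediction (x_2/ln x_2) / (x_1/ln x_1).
π(1887)/π(535) = 289/99 ≈ 2.9192;  PNT prediction ≈ 2.9377.

π(535) = 99 and π(1887) = 289, so π(1887)/π(535) ≈ 2.9192. The PNT-predicted ratio is (1887/ln(1887)) / (535/ln(535)) ≈ 2.9377. The two agree to within a few percent, as expected.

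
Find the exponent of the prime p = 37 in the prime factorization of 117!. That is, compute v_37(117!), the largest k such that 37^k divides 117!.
v_37(117!) = 3

Legendre's formula: v_p(n!) = Σ_{k ≥ 1} ⌊n / p^k⌋. For p = 37, n = 117, the terms are:
  ⌊117/37^1⌋ = ⌊117/37⌋ = 3
(the next term ⌊117/37^2⌋ = 0, terminating the sum). Summing: v_37(117!) = 3 = 3.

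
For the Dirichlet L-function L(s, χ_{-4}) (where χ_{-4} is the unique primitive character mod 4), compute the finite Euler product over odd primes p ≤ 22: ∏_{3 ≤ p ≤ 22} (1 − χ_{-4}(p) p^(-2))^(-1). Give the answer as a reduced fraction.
∏ = 14933966047/16280616960

The odd primes p ≤ 22 are [3, 5, 7, 11, 13, 17, 19]. For each, χ(p) = 1 if p ≡ 1 mod 4, χ(p) = −1 if p ≡ 3 mod 4. Taking (1 − χ(p)/p^2)^(-1) = p^2/(p^2 − χ(p)): (1 − (-1)/3^2)^(-1) · (1 − (1)/5^2)^(-1) · (1 − (-1)/7^2)^(-1) · (1 − (-1)/11^2)^(-1) · (1 − (1)/13^2)^(-1) · (1 − (1)/17^2)^(-1) · (1 − (-1)/19^2)^(-1) = 14933966047/16280616960.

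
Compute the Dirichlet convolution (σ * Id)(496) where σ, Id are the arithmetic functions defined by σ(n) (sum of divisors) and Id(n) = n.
(σ * Id)(496) = 8127

Divisors of 496: [1, 2, 4, 8, 16, 31, 62, 124, 248, 496]. For each d | 496:
  d = 1: σ(1) · Id(496/1) = 1 · 496 = 496
  d = 2: σ(2) · Id(496/2) = 3 · 248 = 744
  d = 4: σ(4) · Id(496/4) = 7 · 124 = 868
  d = 8: σ(8) · Id(496/8) = 15 · 62 = 930
  d = 16: σ(16) · Id(496/16) = 31 · 31 = 961
  d = 31: σ(31) · Id(496/31) = 32 · 16 = 512
  d = 62: σ(62) · Id(496/62) = 96 · 8 = 768
  d = 124: σ(124) · Id(496/124) = 224 · 4 = 896
  d = 248: σ(248) · Id(496/248) = 480 · 2 = 960
  d = 496: σ(496) · Id(496/496) = 992 · 1 = 992
Summing: (σ * Id)(496) = 496 + 744 + 868 + 930 + 961 + 512 + 768 + 896 + 960 + 992 = 8127.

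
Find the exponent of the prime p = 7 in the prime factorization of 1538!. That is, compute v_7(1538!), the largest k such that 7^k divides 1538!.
v_7(1538!) = 254

Legendre's formula: v_p(n!) = Σ_{k ≥ 1} ⌊n / p^k⌋. For p = 7, n = 1538, the terms are:
  ⌊1538/7^1⌋ = ⌊1538/7⌋ = 219
  ⌊1538/7^2⌋ = ⌊1538/49⌋ = 31
  ⌊1538/7^3⌋ = ⌊1538/343⌋ = 4
(the next term ⌊1538/7^4⌋ = 0, terminating the sum). Summing: v_7(1538!) = 219 + 31 + 4 = 254.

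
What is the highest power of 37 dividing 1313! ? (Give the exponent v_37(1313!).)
v_37(1313!) = 35

Legendre's formula: v_p(n!) = Σ_{k ≥ 1} ⌊n / p^k⌋. For p = 37, n = 1313, the terms are:
  ⌊1313/37^1⌋ = ⌊1313/37⌋ = 35
(the next term ⌊1313/37^2⌋ = 0, terminating the sum). Summing: v_37(1313!) = 35 = 35.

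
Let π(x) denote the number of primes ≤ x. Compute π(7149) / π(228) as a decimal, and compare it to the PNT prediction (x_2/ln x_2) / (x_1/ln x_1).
π(7149)/π(228) = 914/49 ≈ 18.6531;  PNT prediction ≈ 19.1824.

π(228) = 49 and π(7149) = 914, so π(7149)/π(228) ≈ 18.6531. The PNT-predicted ratio is (7149/ln(7149)) / (228/ln(228)) ≈ 19.1824. The two agree to within a few percent, as expected.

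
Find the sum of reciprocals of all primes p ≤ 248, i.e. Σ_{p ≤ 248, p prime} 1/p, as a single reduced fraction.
Σ 1/p = 506873196134241441348690763593294873492730445394823722837469097176314709804649267964680634478659521/256041159035492609053110100510385311995538591998443060216114576417920917800321526504084465112487730

π(248) = 53, so the primes ≤ 248 are [2, 3, 5, 7, 11, 13, 17, 19, 23, 29, 31, 37, 41, 43, 47, 53, 59, 61, 67, 71, 73, 79, 83, 89, 97, 101, 103, 107, 109, 113, 127, 131, 137, 139, 149, 151, 157, 163, 167, 173, 179, 181, 191, 193, 197, 199, 211, 223, 227, 229, 233, 239, 241]. Summing 1/p over these primes: 506873196134241441348690763593294873492730445394823722837469097176314709804649267964680634478659521/256041159035492609053110100510385311995538591998443060216114576417920917800321526504084465112487730 ≈ 1.9797. Mertens estimate ln ln(248) + 0.2615 ≈ 1.9687.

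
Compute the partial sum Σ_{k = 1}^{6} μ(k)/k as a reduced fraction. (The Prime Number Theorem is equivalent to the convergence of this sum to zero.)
Σ μ(k)/k = 2/15

Values of μ(k) for 1 ≤ k ≤ 6: μ(1) = 1, μ(2) = -1, μ(3) = -1, μ(5) = -1, μ(6) = 1, with μ = 0 on non-squarefree integers. Summing μ(k)/k for k where μ(k) ≠ 0 gives 2/15 ≈ 0.1333. (PNT ⟺ this sum → 0 as n → ∞.)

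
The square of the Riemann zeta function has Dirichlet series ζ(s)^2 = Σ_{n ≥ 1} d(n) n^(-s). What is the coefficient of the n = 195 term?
d(195) = 8

ζ(s)^2 = (Σ 1/m^s)(Σ 1/k^s). The coefficient of 1/n^s in the product is the number of ordered pairs (m, k) with mk = n, which equals d(n). For n = 195, divisors are [1, 3, 5, 13, 15, 39, 65, 195], so d(195) = 8.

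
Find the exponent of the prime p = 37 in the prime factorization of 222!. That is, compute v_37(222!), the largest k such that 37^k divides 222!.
v_37(222!) = 6

Legendre's formula: v_p(n!) = Σ_{k ≥ 1} ⌊n / p^k⌋. For p = 37, n = 222, the terms are:
  ⌊222/37^1⌋ = ⌊222/37⌋ = 6
(the next term ⌊222/37^2⌋ = 0, terminating the sum). Summing: v_37(222!) = 6 = 6.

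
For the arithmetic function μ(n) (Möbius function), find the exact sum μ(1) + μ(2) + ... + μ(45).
Σ_{n ≤ 45} μ(n) = -3

Compute μ(n) for each 1 ≤ n ≤ 45: μ(1) = 1, μ(2) = -1, μ(3) = -1, μ(4) = 0, μ(5) = -1, μ(6) = 1, μ(7) = -1, μ(8) = 0, μ(9) = 0, μ(10) = 1, μ(11) = -1, μ(12) = 0, μ(13) = -1, μ(14) = 1, μ(15) = 1, μ(16) = 0, μ(17) = -1, μ(18) = 0, μ(19) = -1, μ(20) = 0, μ(21) = 1, μ(22) = 1, μ(23) = -1, μ(24) = 0, μ(25) = 0, μ(26) = 1, μ(27) = 0, μ(28) = 0, μ(29) = -1, μ(30) = -1, μ(31) = -1, μ(32) = 0, μ(33) = 1, μ(34) = 1, μ(35) = 1, μ(36) = 0, μ(37) = -1, μ(38) = 1, μ(39) = 1, μ(40) = 0, μ(41) = -1, μ(42) = -1, μ(43) = -1, μ(44) = 0, μ(45) = 0. Summing all 45 values: -3. (Mertens function M(x) = Σ_{n ≤ x} μ(n); on average M(x) should be small (PNT ⟺ M(x) = o(x)).)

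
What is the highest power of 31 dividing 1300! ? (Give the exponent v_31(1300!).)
v_31(1300!) = 42

Legendre's formula: v_p(n!) = Σ_{k ≥ 1} ⌊n / p^k⌋. For p = 31, n = 1300, the terms are:
  ⌊1300/31^1⌋ = ⌊1300/31⌋ = 41
  ⌊1300/31^2⌋ = ⌊1300/961⌋ = 1
(the next term ⌊1300/31^3⌋ = 0, terminating the sum). Summing: v_31(1300!) = 41 + 1 = 42.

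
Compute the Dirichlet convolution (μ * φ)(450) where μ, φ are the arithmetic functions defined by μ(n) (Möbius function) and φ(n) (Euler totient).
(μ * φ)(450) = 0

Divisors of 450: [1, 2, 3, 5, 6, 9, 10, 15, 18, 25, 30, 45, 50, 75, 90, 150, 225, 450]. For each d | 450:
  d = 1: μ(1) · φ(450/1) = 1 · 120 = 120
  d = 2: μ(2) · φ(450/2) = -1 · 120 = -120
  d = 3: μ(3) · φ(450/3) = -1 · 40 = -40
  d = 5: μ(5) · φ(450/5) = -1 · 24 = -24
  d = 6: μ(6) · φ(450/6) = 1 · 40 = 40
  d = 9: μ(9) · φ(450/9) = 0 · 20 = 0
  d = 10: μ(10) · φ(450/10) = 1 · 24 = 24
  d = 15: μ(15) · φ(450/15) = 1 · 8 = 8
  d = 18: μ(18) · φ(450/18) = 0 · 20 = 0
  d = 25: μ(25) · φ(450/25) = 0 · 6 = 0
  d = 30: μ(30) · φ(450/30) = -1 · 8 = -8
  d = 45: μ(45) · φ(450/45) = 0 · 4 = 0
  d = 50: μ(50) · φ(450/50) = 0 · 6 = 0
  d = 75: μ(75) · φ(450/75) = 0 · 2 = 0
  d = 90: μ(90) · φ(450/90) = 0 · 4 = 0
  d = 150: μ(150) · φ(450/150) = 0 · 2 = 0
  d = 225: μ(225) · φ(450/225) = 0 · 1 = 0
  d = 450: μ(450) · φ(450/450) = 0 · 1 = 0
Summing: (μ * φ)(450) = 120 + -120 + -40 + -24 + 40 + 0 + 24 + 8 + 0 + 0 + -8 + 0 + 0 + 0 + 0 + 0 + 0 + 0 = 0.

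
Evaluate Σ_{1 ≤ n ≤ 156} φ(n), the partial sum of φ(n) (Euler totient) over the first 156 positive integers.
Σ_{n ≤ 156} φ(n) = 7404

Compute φ(n) for each 1 ≤ n ≤ 156: φ(1) = 1, φ(2) = 1, φ(3) = 2, φ(4) = 2, φ(5) = 4, φ(6) = 2, φ(7) = 6, φ(8) = 4, φ(9) = 6, φ(10) = 4, φ(11) = 10, φ(12) = 4, φ(13) = 12, φ(14) = 6, φ(15) = 8, φ(16) = 8, φ(17) = 16, φ(18) = 6, φ(19) = 18, φ(20) = 8, φ(21) = 12, φ(22) = 10, φ(23) = 22, φ(24) = 8, φ(25) = 20, φ(26) = 12, φ(27) = 18, φ(28) = 12, φ(29) = 28, φ(30) = 8, φ(31) = 30, φ(32) = 16, φ(33) = 20, φ(34) = 16, φ(35) = 24, φ(36) = 12, φ(37) = 36, φ(38) = 18, φ(39) = 24, φ(40) = 16, φ(41) = 40, φ(42) = 12, φ(43) = 42, φ(44) = 20, φ(45) = 24, φ(46) = 22, φ(47) = 46, φ(48) = 16, φ(49) = 42, φ(50) = 20, φ(51) = 32, φ(52) = 24, φ(53) = 52, φ(54) = 18, φ(55) = 40, φ(56) = 24, φ(57) = 36, φ(58) = 28, φ(59) = 58, φ(60) = 16, φ(61) = 60, φ(62) = 30, φ(63) = 36, φ(64) = 32, φ(65) = 48, φ(66) = 20, φ(67) = 66, φ(68) = 32, φ(69) = 44, φ(70) = 24, φ(71) = 70, φ(72) = 24, φ(73) = 72, φ(74) = 36, φ(75) = 40, φ(76) = 36, φ(77) = 60, φ(78) = 24, φ(79) = 78, φ(80) = 32, φ(81) = 54, φ(82) = 40, φ(83) = 82, φ(84) = 24, φ(85) = 64, φ(86) = 42, φ(87) = 56, φ(88) = 40, φ(89) = 88, φ(90) = 24, φ(91) = 72, φ(92) = 44, φ(93) = 60, φ(94) = 46, φ(95) = 72, φ(96) = 32, φ(97) = 96, φ(98) = 42, φ(99) = 60, φ(100) = 40, φ(101) = 100, φ(102) = 32, φ(103) = 102, φ(104) = 48, φ(105) = 48, φ(106) = 52, φ(107) = 106, φ(108) = 36, φ(109) = 108, φ(110) = 40, φ(111) = 72, φ(112) = 48, φ(113) = 112, φ(114) = 36, φ(115) = 88, φ(116) = 56, φ(117) = 72, φ(118) = 58, φ(119) = 96, φ(120) = 32, φ(121) = 110, φ(122) = 60, φ(123) = 80, φ(124) = 60, φ(125) = 100, φ(126) = 36, φ(127) = 126, φ(128) = 64, φ(129) = 84, φ(130) = 48, φ(131) = 130, φ(132) = 40, φ(133) = 108, φ(134) = 66, φ(135) = 72, φ(136) = 64, φ(137) = 136, φ(138) = 44, φ(139) = 138, φ(140) = 48, φ(141) = 92, φ(142) = 70, φ(143) = 120, φ(144) = 48, φ(145) = 112, φ(146) = 72, φ(147) = 84, φ(148) = 72, φ(149) = 148, φ(150) = 40, φ(151) = 150, φ(152) = 72, φ(153) = 96, φ(154) = 60, φ(155) = 120, φ(156) = 48. Summing all 156 values: 7404. (Average order: Σ_{n ≤ x} φ(n) ~ (3/π²) x². For x = 156, (3/π²)·156² ≈ 7397.26.)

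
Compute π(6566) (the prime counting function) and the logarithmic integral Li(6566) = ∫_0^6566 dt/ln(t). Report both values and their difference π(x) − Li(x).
π(6566) = 848;  Li(6566) ≈ 865.14;  π(x) − Li(x) ≈ -17.14.

Direct count of primes ≤ 6566 gives π(6566) = 848. Numerical evaluation of the logarithmic integral gives Li(6566) ≈ 865.14. The difference π(x) − Li(x) ≈ -17.14 is typically negative for small/moderate x (Li(x) overestimates), though Littlewood's theorem shows this sign changes infinitely often.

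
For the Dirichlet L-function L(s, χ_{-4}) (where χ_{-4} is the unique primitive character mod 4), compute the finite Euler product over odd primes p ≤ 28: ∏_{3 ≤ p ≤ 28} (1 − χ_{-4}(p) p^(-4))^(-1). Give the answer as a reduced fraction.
∏ = 2907090265708363109850475/2939590979896221115088896

The odd primes p ≤ 28 are [3, 5, 7, 11, 13, 17, 19, 23]. For each, χ(p) = 1 if p ≡ 1 mod 4, χ(p) = −1 if p ≡ 3 mod 4. Taking (1 − χ(p)/p^4)^(-1) = p^4/(p^4 − χ(p)): (1 − (-1)/3^4)^(-1) · (1 − (1)/5^4)^(-1) · (1 − (-1)/7^4)^(-1) · (1 − (-1)/11^4)^(-1) · (1 − (1)/13^4)^(-1) · (1 − (1)/17^4)^(-1) · (1 − (-1)/19^4)^(-1) · (1 − (-1)/23^4)^(-1) = 2907090265708363109850475/2939590979896221115088896.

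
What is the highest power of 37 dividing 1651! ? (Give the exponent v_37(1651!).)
v_37(1651!) = 45

Legendre's formula: v_p(n!) = Σ_{k ≥ 1} ⌊n / p^k⌋. For p = 37, n = 1651, the terms are:
  ⌊1651/37^1⌋ = ⌊1651/37⌋ = 44
  ⌊1651/37^2⌋ = ⌊1651/1369⌋ = 1
(the next term ⌊1651/37^3⌋ = 0, terminating the sum). Summing: v_37(1651!) = 44 + 1 = 45.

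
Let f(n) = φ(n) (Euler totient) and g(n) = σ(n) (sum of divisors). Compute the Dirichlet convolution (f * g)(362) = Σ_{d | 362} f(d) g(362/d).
(φ * σ)(362) = 1448

Divisors of 362: [1, 2, 181, 362]. For each d | 362:
  d = 1: φ(1) · σ(362/1) = 1 · 546 = 546
  d = 2: φ(2) · σ(362/2) = 1 · 182 = 182
  d = 181: φ(181) · σ(362/181) = 180 · 3 = 540
  d = 362: φ(362) · σ(362/362) = 180 · 1 = 180
Summing: (φ * σ)(362) = 546 + 182 + 540 + 180 = 1448.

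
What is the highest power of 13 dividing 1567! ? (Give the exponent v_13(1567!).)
v_13(1567!) = 129

Legendre's formula: v_p(n!) = Σ_{k ≥ 1} ⌊n / p^k⌋. For p = 13, n = 1567, the terms are:
  ⌊1567/13^1⌋ = ⌊1567/13⌋ = 120
  ⌊1567/13^2⌋ = ⌊1567/169⌋ = 9
(the next term ⌊1567/13^3⌋ = 0, terminating the sum). Summing: v_13(1567!) = 120 + 9 = 129.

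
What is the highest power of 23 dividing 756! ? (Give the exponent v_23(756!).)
v_23(756!) = 33

Legendre's formula: v_p(n!) = Σ_{k ≥ 1} ⌊n / p^k⌋. For p = 23, n = 756, the terms are:
  ⌊756/23^1⌋ = ⌊756/23⌋ = 32
  ⌊756/23^2⌋ = ⌊756/529⌋ = 1
(the next term ⌊756/23^3⌋ = 0, terminating the sum). Summing: v_23(756!) = 32 + 1 = 33.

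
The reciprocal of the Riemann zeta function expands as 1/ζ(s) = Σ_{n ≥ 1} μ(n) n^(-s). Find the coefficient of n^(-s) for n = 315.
μ(315) = 0

Factor n = 315 = 3^2 · 5 · 7. μ(n) = 0 if any exponent ≥ 2 (not squarefree); otherwise μ(n) = (−1)^{ω(n)} where ω(n) is the number of distinct prime factors. Applying: μ(315) = 0.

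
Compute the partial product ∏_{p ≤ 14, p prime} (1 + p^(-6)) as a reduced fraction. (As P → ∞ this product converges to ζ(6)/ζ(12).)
∏ = 261167492243135861/256778456493448890

The primes p ≤ 14 are [2, 3, 5, 7, 11, 13]. For each, (1 + 1/p^6) = (p^6 + 1)/p^6. Multiplying these fractions over p ∈ [2, 3, 5, 7, 11, 13] gives 261167492243135861/256778456493448890. (In the limit P → ∞ this tends to ζ(6)/ζ(12).)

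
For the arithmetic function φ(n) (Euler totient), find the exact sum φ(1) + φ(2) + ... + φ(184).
Σ_{n ≤ 184} φ(n) = 10340

Compute φ(n) for each 1 ≤ n ≤ 184: φ(1) = 1, φ(2) = 1, φ(3) = 2, φ(4) = 2, φ(5) = 4, φ(6) = 2, φ(7) = 6, φ(8) = 4, φ(9) = 6, φ(10) = 4, φ(11) = 10, φ(12) = 4, φ(13) = 12, φ(14) = 6, φ(15) = 8, φ(16) = 8, φ(17) = 16, φ(18) = 6, φ(19) = 18, φ(20) = 8, φ(21) = 12, φ(22) = 10, φ(23) = 22, φ(24) = 8, φ(25) = 20, φ(26) = 12, φ(27) = 18, φ(28) = 12, φ(29) = 28, φ(30) = 8, φ(31) = 30, φ(32) = 16, φ(33) = 20, φ(34) = 16, φ(35) = 24, φ(36) = 12, φ(37) = 36, φ(38) = 18, φ(39) = 24, φ(40) = 16, φ(41) = 40, φ(42) = 12, φ(43) = 42, φ(44) = 20, φ(45) = 24, φ(46) = 22, φ(47) = 46, φ(48) = 16, φ(49) = 42, φ(50) = 20, φ(51) = 32, φ(52) = 24, φ(53) = 52, φ(54) = 18, φ(55) = 40, φ(56) = 24, φ(57) = 36, φ(58) = 28, φ(59) = 58, φ(60) = 16, φ(61) = 60, φ(62) = 30, φ(63) = 36, φ(64) = 32, φ(65) = 48, φ(66) = 20, φ(67) = 66, φ(68) = 32, φ(69) = 44, φ(70) = 24, φ(71) = 70, φ(72) = 24, φ(73) = 72, φ(74) = 36, φ(75) = 40, φ(76) = 36, φ(77) = 60, φ(78) = 24, φ(79) = 78, φ(80) = 32, φ(81) = 54, φ(82) = 40, φ(83) = 82, φ(84) = 24, φ(85) = 64, φ(86) = 42, φ(87) = 56, φ(88) = 40, φ(89) = 88, φ(90) = 24, φ(91) = 72, φ(92) = 44, φ(93) = 60, φ(94) = 46, φ(95) = 72, φ(96) = 32, φ(97) = 96, φ(98) = 42, φ(99) = 60, φ(100) = 40, φ(101) = 100, φ(102) = 32, φ(103) = 102, φ(104) = 48, φ(105) = 48, φ(106) = 52, φ(107) = 106, φ(108) = 36, φ(109) = 108, φ(110) = 40, φ(111) = 72, φ(112) = 48, φ(113) = 112, φ(114) = 36, φ(115) = 88, φ(116) = 56, φ(117) = 72, φ(118) = 58, φ(119) = 96, φ(120) = 32, φ(121) = 110, φ(122) = 60, φ(123) = 80, φ(124) = 60, φ(125) = 100, φ(126) = 36, φ(127) = 126, φ(128) = 64, φ(129) = 84, φ(130) = 48, φ(131) = 130, φ(132) = 40, φ(133) = 108, φ(134) = 66, φ(135) = 72, φ(136) = 64, φ(137) = 136, φ(138) = 44, φ(139) = 138, φ(140) = 48, φ(141) = 92, φ(142) = 70, φ(143) = 120, φ(144) = 48, φ(145) = 112, φ(146) = 72, φ(147) = 84, φ(148) = 72, φ(149) = 148, φ(150) = 40, φ(151) = 150, φ(152) = 72, φ(153) = 96, φ(154) = 60, φ(155) = 120, φ(156) = 48, φ(157) = 156, φ(158) = 78, φ(159) = 104, φ(160) = 64, φ(161) = 132, φ(162) = 54, φ(163) = 162, φ(164) = 80, φ(165) = 80, φ(166) = 82, φ(167) = 166, φ(168) = 48, φ(169) = 156, φ(170) = 64, φ(171) = 108, φ(172) = 84, φ(173) = 172, φ(174) = 56, φ(175) = 120, φ(176) = 80, φ(177) = 116, φ(178) = 88, φ(179) = 178, φ(180) = 48, φ(181) = 180, φ(182) = 72, φ(183) = 120, φ(184) = 88. Summing all 184 values: 10340. (Average order: Σ_{n ≤ x} φ(n) ~ (3/π²) x². For x = 184, (3/π²)·184² ≈ 10290.99.)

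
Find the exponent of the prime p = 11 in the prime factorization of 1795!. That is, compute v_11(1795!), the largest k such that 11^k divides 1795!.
v_11(1795!) = 178

Legendre's formula: v_p(n!) = Σ_{k ≥ 1} ⌊n / p^k⌋. For p = 11, n = 1795, the terms are:
  ⌊1795/11^1⌋ = ⌊1795/11⌋ = 163
  ⌊1795/11^2⌋ = ⌊1795/121⌋ = 14
  ⌊1795/11^3⌋ = ⌊1795/1331⌋ = 1
(the next term ⌊1795/11^4⌋ = 0, terminating the sum). Summing: v_11(1795!) = 163 + 14 + 1 = 178.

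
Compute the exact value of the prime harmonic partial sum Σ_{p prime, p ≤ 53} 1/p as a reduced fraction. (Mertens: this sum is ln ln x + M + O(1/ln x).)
Σ 1/p = 54766551458687142251/32589158477190044730

π(53) = 16, so the primes ≤ 53 are [2, 3, 5, 7, 11, 13, 17, 19, 23, 29, 31, 37, 41, 43, 47, 53]. Summing 1/p over these primes: 54766551458687142251/32589158477190044730 ≈ 1.6805. Mertens estimate ln ln(53) + 0.2615 ≈ 1.6403.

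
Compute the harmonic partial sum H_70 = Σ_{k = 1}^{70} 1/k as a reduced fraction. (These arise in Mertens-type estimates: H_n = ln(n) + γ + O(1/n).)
H_70 = 42535343474848157886823113473/8801320137209899102584580800

Direct summation: H_70 = 1 + 1/2 + ... + 1/70. The least common denominator is lcm(1, ..., 70) = 79211881234889091923261227200; over this denominator the numerator is 79211881234889091923261227200 + 39605940617444545961630613600 + 26403960411629697307753742400 + 19802970308722272980815306800 + 15842376246977818384652245440 + 13201980205814848653876871200 + 11315983033555584560465889600 + 9901485154361136490407653400 + 8801320137209899102584580800 + 7921188123488909192326122720 + 7201080112262644720296475200 + 6600990102907424326938435600 + 6093221633453007071020094400 + 5657991516777792280232944800 + 5280792082325939461550748480 + 4950742577180568245203826700 + 4659522425581711289603601600 + 4400660068604949551292290400 + 4169046380783636417013748800 + 3960594061744454596163061360 + 3771994344518528186821963200 + 3600540056131322360148237600 + 3443994836299525735793966400 + 3300495051453712163469217800 + 3168475249395563676930449088 + 3046610816726503535510047200 + 2933773379069966367528193600 + 2828995758388896140116472400 + 2731444180513416962871076800 + 2640396041162969730775374240 + 2555221975319002965266491200 + 2475371288590284122601913350 + 2400360037420881573432158400 + 2329761212790855644801800800 + 2263196606711116912093177920 + 2200330034302474775646145200 + 2140861654997002484412465600 + 2084523190391818208506874400 + 2031073877817669023673364800 + 1980297030872227298081530680 + 1931997103289977851786859200 + 1885997172259264093410981600 + 1842136772904397486587470400 + 1800270028065661180074118800 + 1760264027441979820516916160 + 1721997418149762867896983200 + 1685359175210406211133217600 + 1650247525726856081734608900 + 1616569004793654937209412800 + 1584237624697781838465224544 + 1553174141860570429867867200 + 1523305408363251767755023600 + 1494563796884699847608702400 + 1466886689534983183764096800 + 1440216022452528944059295040 + 1414497879194448070058236200 + 1389682126927878805671249600 + 1365722090256708481435538400 + 1342574258218459185140020800 + 1320198020581484865387687120 + 1298555430080149047922315200 + 1277610987659501482633245600 + 1257331448172842728940654400 + 1237685644295142061300956675 + 1218644326690601414204018880 + 1200180018710440786716079200 + 1182266884102822267511361600 + 1164880606395427822400900400 + 1147998278766508578597988800 + 1131598303355558456046588960 = 382818091273633420981408021257, so H_70 = 382818091273633420981408021257/79211881234889091923261227200; reducing by gcd(382818091273633420981408021257, 79211881234889091923261227200) = 9 gives 42535343474848157886823113473/8801320137209899102584580800 ≈ 4.83284. (The PNT-adjacent estimate ln(70) + γ ≈ 4.82571 matches within O(1/n).)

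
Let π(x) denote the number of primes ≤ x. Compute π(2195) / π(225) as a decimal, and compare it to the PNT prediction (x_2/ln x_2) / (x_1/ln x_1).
π(2195)/π(225) = 327/48 ≈ 6.8125;  PNT prediction ≈ 6.8674.

π(225) = 48 and π(2195) = 327, so π(2195)/π(225) ≈ 6.8125. The PNT-predicted ratio is (2195/ln(2195)) / (225/ln(225)) ≈ 6.8674. The two agree to within a few percent, as expected.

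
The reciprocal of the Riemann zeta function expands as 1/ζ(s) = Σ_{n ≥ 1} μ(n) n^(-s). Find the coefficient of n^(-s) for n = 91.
μ(91) = 1

Factor n = 91 = 7 · 13. μ(n) = 0 if any exponent ≥ 2 (not squarefree); otherwise μ(n) = (−1)^{ω(n)} where ω(n) is the number of distinct prime factors. Applying: μ(91) = 1.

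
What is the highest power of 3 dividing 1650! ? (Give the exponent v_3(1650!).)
v_3(1650!) = 822

Legendre's formula: v_p(n!) = Σ_{k ≥ 1} ⌊n / p^k⌋. For p = 3, n = 1650, the terms are:
  ⌊1650/3^1⌋ = ⌊1650/3⌋ = 550
  ⌊1650/3^2⌋ = ⌊1650/9⌋ = 183
  ⌊1650/3^3⌋ = ⌊1650/27⌋ = 61
  ⌊1650/3^4⌋ = ⌊1650/81⌋ = 20
  ⌊1650/3^5⌋ = ⌊1650/243⌋ = 6
  ⌊1650/3^6⌋ = ⌊1650/729⌋ = 2
(the next term ⌊1650/3^7⌋ = 0, terminating the sum). Summing: v_3(1650!) = 550 + 183 + 61 + 20 + 6 + 2 = 822.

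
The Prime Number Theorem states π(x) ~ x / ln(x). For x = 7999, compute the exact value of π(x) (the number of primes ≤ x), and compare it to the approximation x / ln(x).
π(7999) = 1007;  x/ln(x) ≈ 890.06;  relative error ≈ 11.61%.

Directly count primes up to 7999: π(7999) = 1007. The PNT approximation gives 7999/ln(7999) ≈ 7999/8.98707 ≈ 890.06. Relative error (π(x) − x/ln(x)) / π(x) ≈ 11.61%; the approximation is known to undercount slightly (Li(x) is a better estimate).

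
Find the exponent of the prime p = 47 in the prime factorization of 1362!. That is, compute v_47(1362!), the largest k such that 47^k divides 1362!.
v_47(1362!) = 28

Legendre's formula: v_p(n!) = Σ_{k ≥ 1} ⌊n / p^k⌋. For p = 47, n = 1362, the terms are:
  ⌊1362/47^1⌋ = ⌊1362/47⌋ = 28
(the next term ⌊1362/47^2⌋ = 0, terminating the sum). Summing: v_47(1362!) = 28 = 28.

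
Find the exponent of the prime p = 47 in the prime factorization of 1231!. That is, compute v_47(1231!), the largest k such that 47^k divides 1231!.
v_47(1231!) = 26

Legendre's formula: v_p(n!) = Σ_{k ≥ 1} ⌊n / p^k⌋. For p = 47, n = 1231, the terms are:
  ⌊1231/47^1⌋ = ⌊1231/47⌋ = 26
(the next term ⌊1231/47^2⌋ = 0, terminating the sum). Summing: v_47(1231!) = 26 = 26.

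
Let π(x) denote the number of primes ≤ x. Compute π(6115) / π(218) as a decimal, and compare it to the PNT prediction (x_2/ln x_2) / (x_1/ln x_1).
π(6115)/π(218) = 797/47 ≈ 16.9574;  PNT prediction ≈ 17.3238.

π(218) = 47 and π(6115) = 797, so π(6115)/π(218) ≈ 16.9574. The PNT-predicted ratio is (6115/ln(6115)) / (218/ln(218)) ≈ 17.3238. The two agree to within a few percent, as expected.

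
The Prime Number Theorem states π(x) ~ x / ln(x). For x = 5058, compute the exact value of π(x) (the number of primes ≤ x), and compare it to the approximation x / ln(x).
π(5058) = 676;  x/ln(x) ≈ 593.05;  relative error ≈ 12.27%.

Directly count primes up to 5058: π(5058) = 676. The PNT approximation gives 5058/ln(5058) ≈ 5058/8.52873 ≈ 593.05. Relative error (π(x) − x/ln(x)) / π(x) ≈ 12.27%; the approximation is known to undercount slightly (Li(x) is a better estimate).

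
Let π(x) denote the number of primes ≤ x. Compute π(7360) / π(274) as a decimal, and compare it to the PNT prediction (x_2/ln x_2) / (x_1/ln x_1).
π(7360)/π(274) = 937/58 ≈ 16.1552;  PNT prediction ≈ 16.9339.

π(274) = 58 and π(7360) = 937, so π(7360)/π(274) ≈ 16.1552. The PNT-predicted ratio is (7360/ln(7360)) / (274/ln(274)) ≈ 16.9339. The two agree to within a few percent, as expected.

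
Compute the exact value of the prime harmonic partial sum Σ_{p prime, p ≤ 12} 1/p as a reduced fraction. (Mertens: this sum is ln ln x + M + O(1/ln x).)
Σ 1/p = 2927/2310

π(12) = 5, so the primes ≤ 12 are [2, 3, 5, 7, 11]. Summing 1/p over these primes: 2927/2310 ≈ 1.2671. Mertens estimate ln ln(12) + 0.2615 ≈ 1.1717.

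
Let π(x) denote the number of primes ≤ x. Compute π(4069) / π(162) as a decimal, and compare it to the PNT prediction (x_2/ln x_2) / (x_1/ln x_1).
π(4069)/π(162) = 560/37 ≈ 15.1351;  PNT prediction ≈ 15.3753.

π(162) = 37 and π(4069) = 560, so π(4069)/π(162) ≈ 15.1351. The PNT-predicted ratio is (4069/ln(4069)) / (162/ln(162)) ≈ 15.3753. The two agree to within a few percent, as expected.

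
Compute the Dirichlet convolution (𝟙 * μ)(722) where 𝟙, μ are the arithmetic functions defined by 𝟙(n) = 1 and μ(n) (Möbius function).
(𝟙 * μ)(722) = 0

Divisors of 722: [1, 2, 19, 38, 361, 722]. For each d | 722:
  d = 1: 𝟙(1) · μ(722/1) = 1 · 0 = 0
  d = 2: 𝟙(2) · μ(722/2) = 1 · 0 = 0
  d = 19: 𝟙(19) · μ(722/19) = 1 · 1 = 1
  d = 38: 𝟙(38) · μ(722/38) = 1 · -1 = -1
  d = 361: 𝟙(361) · μ(722/361) = 1 · -1 = -1
  d = 722: 𝟙(722) · μ(722/722) = 1 · 1 = 1
Summing: (𝟙 * μ)(722) = 0 + 0 + 1 + -1 + -1 + 1 = 0.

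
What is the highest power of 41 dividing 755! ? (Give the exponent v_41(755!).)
v_41(755!) = 18

Legendre's formula: v_p(n!) = Σ_{k ≥ 1} ⌊n / p^k⌋. For p = 41, n = 755, the terms are:
  ⌊755/41^1⌋ = ⌊755/41⌋ = 18
(the next term ⌊755/41^2⌋ = 0, terminating the sum). Summing: v_41(755!) = 18 = 18.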